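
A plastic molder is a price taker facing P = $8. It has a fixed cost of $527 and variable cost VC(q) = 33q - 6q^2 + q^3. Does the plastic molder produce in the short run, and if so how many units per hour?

Strip out fixed cost: VC = 33q - 6q^2 + q^3. Then AVC = 33 - 6q + q^2 and MC = 33 - 12q + 3q^2.
AVC is minimized where dAVC/dq = -6 + 2q = 0, at q = 3; min AVC = 33 - 6·3 + 3^2 = $24.
Since P = $8 < min AVC = $24, price fails to cover variable cost at any output.
Shutting down limits the loss to fixed cost, $527.

Shut down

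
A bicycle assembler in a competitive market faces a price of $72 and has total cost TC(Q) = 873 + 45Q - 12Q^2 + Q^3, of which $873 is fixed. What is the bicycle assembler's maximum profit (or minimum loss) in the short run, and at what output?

AVC = 45 - 12Q + Q^2 has its minimum $9 at Q = 6; price $72 clears that bar, so the firm operates.
With MC = 45 - 24Q + 3Q^2, P = MC on the upward-sloping part at Q* = 9.
TR = 72·9 = 648. TC = 873 + 162 = 1035. Profit = 648 − 1035 = -$387.
By producing, the firm covers all variable cost plus $486 of fixed cost; shutting down would lose the full $873.

Profit = -$387 at Q = 9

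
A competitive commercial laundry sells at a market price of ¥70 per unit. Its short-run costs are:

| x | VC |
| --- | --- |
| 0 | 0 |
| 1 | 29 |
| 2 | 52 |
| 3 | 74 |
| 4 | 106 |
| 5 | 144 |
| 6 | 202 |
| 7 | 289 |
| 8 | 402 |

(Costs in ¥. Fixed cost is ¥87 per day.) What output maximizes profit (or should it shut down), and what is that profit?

x = 6; profit = ¥131

Profit at each row (π = 70x − TC): x=0: -87; x=1: -46; x=2: 1; x=3: 49; x=4: 87; x=5: 119; x=6: 131; x=7: 114; x=8: 71.
Profit is maximized at x = 6. AVC there is 202/6 = ¥33.67 ≤ P, so producing beats shutting down (which would give -¥87).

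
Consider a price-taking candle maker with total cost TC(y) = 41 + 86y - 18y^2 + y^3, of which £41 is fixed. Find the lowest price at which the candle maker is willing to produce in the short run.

£5 per unit

The firm shuts down when price falls below the minimum of average variable cost. AVC = VC/y = 86 - 18y + y^2.
dAVC/dy = -18 + 2y = 0 gives y = 9. min AVC = 86 - 18·9 + 9^2 = 5.
The firm shuts down for any P below £5.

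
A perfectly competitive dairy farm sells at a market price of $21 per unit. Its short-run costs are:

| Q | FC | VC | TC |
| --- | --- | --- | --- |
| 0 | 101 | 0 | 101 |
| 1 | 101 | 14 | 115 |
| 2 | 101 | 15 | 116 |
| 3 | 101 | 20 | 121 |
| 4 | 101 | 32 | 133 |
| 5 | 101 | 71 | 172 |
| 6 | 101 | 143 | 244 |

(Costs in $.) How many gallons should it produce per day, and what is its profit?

Compute π = P·Q − TC at each output: Q=0: -101; Q=1: -94; Q=2: -74; Q=3: -58; Q=4: -49; Q=5: -67; Q=6: -118.
Profit is maximized at Q = 4. AVC there is 32/4 = $8 ≤ P, so producing beats shutting down (which would give -$101).

Q = 4; profit = -$49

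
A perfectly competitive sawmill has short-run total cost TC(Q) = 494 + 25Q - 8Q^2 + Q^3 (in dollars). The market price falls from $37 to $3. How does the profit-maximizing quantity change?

Output falls from 6 to 0 (the firm shuts down)

MC = 25 - 16Q + 3Q^2; the shutdown threshold is min AVC = $9 (at Q = 4).
With P = $37 above the shutdown price, P = MC gives Q = 6.
At P = $3 < min AVC = $9, price no longer covers variable cost at any output, so the firm shuts down: Q = 0.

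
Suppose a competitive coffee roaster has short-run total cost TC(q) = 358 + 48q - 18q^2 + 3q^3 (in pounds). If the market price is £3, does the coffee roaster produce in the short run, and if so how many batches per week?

Strip out fixed cost: VC = 48q - 18q^2 + 3q^3. Then AVC = 48 - 18q + 3q^2 and MC = 48 - 36q + 9q^2.
AVC is minimized where dAVC/dq = -18 + 6q = 0, at q = 3; min AVC = 48 - 18·3 + 3·3^2 = £21.
With P < min AVC (£3 < £21), every unit sold adds to the loss.
Best response: produce nothing and absorb the £358 fixed cost.

Shut down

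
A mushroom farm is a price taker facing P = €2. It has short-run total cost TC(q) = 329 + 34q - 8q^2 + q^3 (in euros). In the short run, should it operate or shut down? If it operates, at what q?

Shut down

From TC, MC = TC'(q) = 34 - 16q + 3q^2 and AVC = VC/q = 34 - 8q + q^2.
AVC is minimized where dAVC/dq = -8 + 2q = 0, at q = 4; min AVC = 34 - 8·4 + 4^2 = €18.
With P < min AVC (€2 < €18), every unit sold adds to the loss.
The firm minimizes its loss by shutting down and losing only its fixed cost of €329.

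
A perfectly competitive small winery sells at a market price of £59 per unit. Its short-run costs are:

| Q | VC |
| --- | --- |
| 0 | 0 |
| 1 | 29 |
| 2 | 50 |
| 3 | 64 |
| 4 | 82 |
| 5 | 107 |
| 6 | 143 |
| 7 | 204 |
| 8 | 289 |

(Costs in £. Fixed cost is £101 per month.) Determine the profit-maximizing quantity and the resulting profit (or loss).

Q = 6; profit = £110

Profit at each row (π = 59Q − TC): Q=0: -101; Q=1: -71; Q=2: -33; Q=3: 12; Q=4: 53; Q=5: 87; Q=6: 110; Q=7: 108; Q=8: 82.
Profit is maximized at Q = 6. AVC there is 143/6 = £23.83 ≤ P, so producing beats shutting down (which would give -£101).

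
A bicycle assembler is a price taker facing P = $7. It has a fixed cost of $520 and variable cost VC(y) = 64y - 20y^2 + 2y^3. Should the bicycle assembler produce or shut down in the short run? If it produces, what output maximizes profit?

Shut down

Strip out fixed cost: VC = 64y - 20y^2 + 2y^3. Then AVC = 64 - 20y + 2y^2 and MC = 64 - 40y + 6y^2.
AVC is minimized where dAVC/dy = -20 + 4y = 0, at y = 5; min AVC = 64 - 20·5 + 2·5^2 = $14.
P = $7 lies below min AVC = $14; no output level covers variable cost.
The firm minimizes its loss by shutting down and losing only its fixed cost of $520.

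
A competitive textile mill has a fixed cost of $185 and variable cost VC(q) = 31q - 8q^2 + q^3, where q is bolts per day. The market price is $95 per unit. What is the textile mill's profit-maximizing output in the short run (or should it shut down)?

Produce at q = 8

Variable cost is VC = 31q - 8q^2 + q^3, so AVC = VC/q = 31 - 8q + q^2 and MC = dTC/dq = 31 - 16q + 3q^2.
AVC hits its minimum where MC = AVC, at q = 4, giving min AVC = 31 - 8·4 + 4^2 = $15.
Because $95 ≥ $15, revenue can cover variable cost; the firm operates.
Set P = MC: 95 = 31 - 16q + 3q^2 → -64 - 16q + 3q^2 = 0. The roots are q = -8/3 and q = 8; the profit-maximizing output is on the rising part of MC, so q* = 8.
Check: AVC at q = 8 is $31 ≤ P, so revenue covers variable cost.
Profit = P·q − TC = 95·8 − 433 = $327.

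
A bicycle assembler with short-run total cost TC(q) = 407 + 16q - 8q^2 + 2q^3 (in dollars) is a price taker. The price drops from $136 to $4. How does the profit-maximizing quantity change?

Output falls from 6 to 0 (the firm shuts down)

MC = 16 - 16q + 6q^2; the shutdown threshold is min AVC = $8 (at q = 2).
With P = $136 above the shutdown price, P = MC gives q = 6.
At P = $4 < min AVC = $8, price no longer covers variable cost at any output, so the firm shuts down: q = 0.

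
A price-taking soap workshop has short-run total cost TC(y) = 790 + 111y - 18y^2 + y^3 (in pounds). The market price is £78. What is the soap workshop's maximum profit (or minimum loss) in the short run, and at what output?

AVC = 111 - 18y + y^2; min AVC = £30 at y = 9. Since P = £78 ≥ min AVC, the firm produces.
MC = 111 - 36y + 3y^2. Setting P = MC and taking the root on the rising branch gives y* = 11.
TR = 78·11 = 858. TC = 790 + 374 = 1164. Profit = 858 − 1164 = -£306.
Shutting down would mean losing the fixed cost of £790, so operating at a loss of £306 is better by £484.

Profit = -£306 at y = 11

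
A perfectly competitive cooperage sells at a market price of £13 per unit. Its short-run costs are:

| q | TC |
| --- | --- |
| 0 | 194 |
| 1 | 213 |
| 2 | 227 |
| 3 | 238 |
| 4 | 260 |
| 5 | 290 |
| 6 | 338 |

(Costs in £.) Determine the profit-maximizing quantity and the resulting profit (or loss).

q = 0 (shut down); profit = -£194

Compute π = P·q − TC at each output: q=0: -194; q=1: -200; q=2: -201; q=3: -199; q=4: -208; q=5: -225; q=6: -260.
Profit is highest at q = 0. Equivalently, the lowest AVC in the table is 44/3 ≈ £14.67 at q = 3, and P = £13 falls below it — price never covers variable cost, so the firm shuts down and loses only its fixed cost.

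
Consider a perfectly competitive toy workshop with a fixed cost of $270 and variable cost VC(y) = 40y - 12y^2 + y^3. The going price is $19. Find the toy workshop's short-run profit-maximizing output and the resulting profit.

Profit = -$172 at y = 7

AVC = 40 - 12y + y^2; min AVC = $4 at y = 6. Since P = $19 ≥ min AVC, the firm produces.
MC = 40 - 24y + 3y^2. Setting P = MC and taking the root on the rising branch gives y* = 7.
TR = 19·7 = 133. TC = 270 + 35 = 305. Profit = 133 − 305 = -$172.
Shutting down would mean losing the fixed cost of $270, so operating at a loss of $172 is better by $98.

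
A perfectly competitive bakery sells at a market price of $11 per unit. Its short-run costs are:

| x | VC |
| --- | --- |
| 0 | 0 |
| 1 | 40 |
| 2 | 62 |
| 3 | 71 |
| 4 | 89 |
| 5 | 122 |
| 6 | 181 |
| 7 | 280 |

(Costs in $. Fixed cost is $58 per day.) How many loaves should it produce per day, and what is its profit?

x = 0 (shut down); profit = -$58

Tabulate TR − TC: x=0: -58; x=1: -87; x=2: -98; x=3: -96; x=4: -103; x=5: -125; x=6: -173; x=7: -261.
Profit is highest at x = 0. Equivalently, the lowest AVC in the table is 89/4 ≈ $22.25 at x = 4, and P = $11 falls below it — price never covers variable cost, so the firm shuts down and loses only its fixed cost.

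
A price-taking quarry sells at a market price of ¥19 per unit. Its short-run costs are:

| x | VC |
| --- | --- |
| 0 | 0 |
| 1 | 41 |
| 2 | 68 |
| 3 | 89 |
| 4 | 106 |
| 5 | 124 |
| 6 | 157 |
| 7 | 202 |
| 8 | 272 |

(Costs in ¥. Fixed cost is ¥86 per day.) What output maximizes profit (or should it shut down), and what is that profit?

x = 0 (shut down); profit = -¥86

Tabulate TR − TC: x=0: -86; x=1: -108; x=2: -116; x=3: -118; x=4: -116; x=5: -115; x=6: -129; x=7: -155; x=8: -206.
Profit is highest at x = 0. Equivalently, the lowest AVC in the table is 124/5 ≈ ¥24.80 at x = 5, and P = ¥19 falls below it — price never covers variable cost, so the firm shuts down and loses only its fixed cost.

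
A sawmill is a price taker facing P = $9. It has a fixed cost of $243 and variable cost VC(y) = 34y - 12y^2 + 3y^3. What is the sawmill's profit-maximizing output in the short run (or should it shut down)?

Shut down

From TC, MC = TC'(y) = 34 - 24y + 9y^2 and AVC = VC/y = 34 - 12y + 3y^2.
AVC hits its minimum where MC = AVC, at y = 2, giving min AVC = 34 - 12·2 + 3·2^2 = $22.
P = $9 lies below min AVC = $22; no output level covers variable cost.
The firm minimizes its loss by shutting down and losing only its fixed cost of $243.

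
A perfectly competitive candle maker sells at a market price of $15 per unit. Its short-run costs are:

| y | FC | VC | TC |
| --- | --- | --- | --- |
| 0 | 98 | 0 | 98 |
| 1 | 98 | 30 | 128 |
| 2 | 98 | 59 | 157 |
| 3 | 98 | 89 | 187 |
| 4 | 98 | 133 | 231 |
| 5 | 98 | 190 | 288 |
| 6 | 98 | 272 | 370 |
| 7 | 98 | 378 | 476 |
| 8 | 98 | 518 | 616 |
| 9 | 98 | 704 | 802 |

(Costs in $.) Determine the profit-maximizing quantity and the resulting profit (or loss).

Compute π = P·y − TC at each output: y=0: -98; y=1: -113; y=2: -127; y=3: -142; y=4: -171; y=5: -213; y=6: -280; y=7: -371; y=8: -496; y=9: -667.
Profit is highest at y = 0. Equivalently, the lowest AVC in the table is 59/2 ≈ $29.50 at y = 2, and P = $15 falls below it — price never covers variable cost, so the firm shuts down and loses only its fixed cost.

y = 0 (shut down); profit = -$98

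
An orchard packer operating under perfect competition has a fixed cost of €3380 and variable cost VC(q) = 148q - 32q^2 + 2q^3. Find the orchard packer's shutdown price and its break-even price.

Shutdown price = min AVC. AVC = 148 - 32q + 2q^2, with vertex at q = 8 and minimum €20.
ATC = 3380/q + 148 - 32q + 2q^2. Setting dATC/dq = −3380/q^2 − 32 + 4q = 0 gives q = 13 (since 4·13^3 − 32·13^2 = 3380).
min ATC = 3380/13 + 148 − 32·13 + 2·13^2 = €330. That is the break-even price.
Between these two prices the firm operates at a loss; above €330 it earns a profit.

Shutdown price = €20; break-even price = €330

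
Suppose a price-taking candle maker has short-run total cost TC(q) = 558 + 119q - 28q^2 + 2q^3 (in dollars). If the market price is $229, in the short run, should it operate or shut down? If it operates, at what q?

Strip out fixed cost: VC = 119q - 28q^2 + 2q^3. Then AVC = 119 - 28q + 2q^2 and MC = 119 - 56q + 6q^2.
The AVC parabola has its vertex at q = 28/4 = 7, where AVC = 119 - 28·7 + 2·7^2 = $21.
Because $229 ≥ $21, revenue can cover variable cost; the firm operates.
Set P = MC: 229 = 119 - 56q + 6q^2 → -110 - 56q + 6q^2 = 0. The roots are q = -5/3 and q = 11; the profit-maximizing output is on the rising part of MC, so q* = 11.
Check: AVC at q = 11 is $53 ≤ P, so revenue covers variable cost.
Profit = P·q − TC = 229·11 − 1141 = $1378.

Produce at q = 11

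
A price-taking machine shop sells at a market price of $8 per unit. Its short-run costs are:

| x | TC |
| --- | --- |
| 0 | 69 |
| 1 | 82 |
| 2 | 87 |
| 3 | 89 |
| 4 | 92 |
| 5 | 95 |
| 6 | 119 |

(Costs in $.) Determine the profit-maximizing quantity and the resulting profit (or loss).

x = 5; profit = -$55

Profit at each row (π = 8x − TC): x=0: -69; x=1: -74; x=2: -71; x=3: -65; x=4: -60; x=5: -55; x=6: -71.
Profit is maximized at x = 5. AVC there is 26/5 = $5.20 ≤ P, so producing beats shutting down (which would give -$69).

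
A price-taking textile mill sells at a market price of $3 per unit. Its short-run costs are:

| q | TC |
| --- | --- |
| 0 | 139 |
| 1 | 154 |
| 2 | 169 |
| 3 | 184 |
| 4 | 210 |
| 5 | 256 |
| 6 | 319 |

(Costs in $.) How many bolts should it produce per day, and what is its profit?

Compute π = P·q − TC at each output: q=0: -139; q=1: -151; q=2: -163; q=3: -175; q=4: -198; q=5: -241; q=6: -301.
Profit is highest at q = 0. Equivalently, the lowest AVC in the table is 15/1 ≈ $15 at q = 1, and P = $3 falls below it — price never covers variable cost, so the firm shuts down and loses only its fixed cost.

q = 0 (shut down); profit = -$139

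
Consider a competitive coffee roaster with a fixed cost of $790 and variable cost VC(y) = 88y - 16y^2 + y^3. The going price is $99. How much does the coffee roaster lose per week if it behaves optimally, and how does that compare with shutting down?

AVC = 88 - 16y + y^2; min AVC = $24 at y = 8. Since P = $99 ≥ min AVC, the firm produces.
With MC = 88 - 32y + 3y^2, P = MC on the upward-sloping part at y* = 11.
TR = 99·11 = 1089. TC = 790 + 363 = 1153. Profit = 1089 − 1153 = -$64.
By producing, the firm covers all variable cost plus $726 of fixed cost; shutting down would lose the full $790.

Profit = -$64 at y = 11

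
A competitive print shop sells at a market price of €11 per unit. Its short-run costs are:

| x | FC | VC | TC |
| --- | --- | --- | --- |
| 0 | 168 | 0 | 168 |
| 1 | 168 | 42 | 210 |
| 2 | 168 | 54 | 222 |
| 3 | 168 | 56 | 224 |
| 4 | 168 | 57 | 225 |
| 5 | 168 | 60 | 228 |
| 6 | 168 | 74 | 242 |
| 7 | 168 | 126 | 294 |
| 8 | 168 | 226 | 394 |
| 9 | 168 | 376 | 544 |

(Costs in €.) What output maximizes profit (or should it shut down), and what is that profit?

x = 0 (shut down); profit = -€168

Profit at each row (π = 11x − TC): x=0: -168; x=1: -199; x=2: -200; x=3: -191; x=4: -181; x=5: -173; x=6: -176; x=7: -217; x=8: -306; x=9: -445.
Profit is highest at x = 0. Equivalently, the lowest AVC in the table is 60/5 ≈ €12 at x = 5, and P = €11 falls below it — price never covers variable cost, so the firm shuts down and loses only its fixed cost.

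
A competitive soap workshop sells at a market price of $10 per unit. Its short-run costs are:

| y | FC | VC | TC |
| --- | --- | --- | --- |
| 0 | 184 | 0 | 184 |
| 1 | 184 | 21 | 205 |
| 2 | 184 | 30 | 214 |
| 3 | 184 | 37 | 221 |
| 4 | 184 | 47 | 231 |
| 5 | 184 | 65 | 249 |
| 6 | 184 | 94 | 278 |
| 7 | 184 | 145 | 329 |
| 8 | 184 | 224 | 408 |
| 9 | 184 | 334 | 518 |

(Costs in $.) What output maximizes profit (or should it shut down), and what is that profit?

y = 0 (shut down); profit = -$184

Compute π = P·y − TC at each output: y=0: -184; y=1: -195; y=2: -194; y=3: -191; y=4: -191; y=5: -199; y=6: -218; y=7: -259; y=8: -328; y=9: -428.
Profit is highest at y = 0. Equivalently, the lowest AVC in the table is 47/4 ≈ $11.75 at y = 4, and P = $10 falls below it — price never covers variable cost, so the firm shuts down and loses only its fixed cost.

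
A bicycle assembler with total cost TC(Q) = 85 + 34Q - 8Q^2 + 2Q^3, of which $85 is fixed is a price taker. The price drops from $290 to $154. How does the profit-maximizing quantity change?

MC = 34 - 16Q + 6Q^2; the shutdown threshold is min AVC = $26 (at Q = 2).
At P = $290 ≥ min AVC, set P = MC on the rising branch: Q = 8.
At P = $154 ≥ min AVC, set P = MC: Q = 6. The firm stays open but cuts output.

Output falls from 8 to 6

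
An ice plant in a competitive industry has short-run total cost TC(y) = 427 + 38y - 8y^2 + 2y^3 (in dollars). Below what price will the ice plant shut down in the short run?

The shutdown price is the minimum of AVC. VC = 38y - 8y^2 + 2y^3, so AVC = 38 - 8y + 2y^2.
dAVC/dy = -8 + 4y = 0 gives y = 2. min AVC = 38 - 8·2 + 2·2^2 = 30.
For P < $30 the firm produces nothing.

$30 per unit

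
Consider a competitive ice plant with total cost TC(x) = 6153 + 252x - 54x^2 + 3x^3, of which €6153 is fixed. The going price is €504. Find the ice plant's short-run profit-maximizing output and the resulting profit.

Profit = -€273 at x = 14

AVC = 252 - 54x + 3x^2 has its minimum €9 at x = 9; price €504 clears that bar, so the firm operates.
MC = 252 - 108x + 9x^2. Setting P = MC and taking the root on the rising branch gives x* = 14.
TR = 504·14 = 7056. TC = 6153 + 1176 = 7329. Profit = 7056 − 7329 = -€273.
By producing, the firm covers all variable cost plus €5880 of fixed cost; shutting down would lose the full €6153.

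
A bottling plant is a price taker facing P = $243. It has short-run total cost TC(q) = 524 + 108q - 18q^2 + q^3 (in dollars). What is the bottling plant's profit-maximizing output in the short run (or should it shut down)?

From TC, MC = TC'(q) = 108 - 36q + 3q^2 and AVC = VC/q = 108 - 18q + q^2.
AVC is minimized where dAVC/dq = -18 + 2q = 0, at q = 9; min AVC = 108 - 18·9 + 9^2 = $27.
Since P = $243 ≥ min AVC = $27, price covers variable cost and the firm should produce.
Solving P = MC: -135 - 36q + 3q^2 = 0 ⇒ q = -3 or 15. On the upward-sloping branch, q* = 15.
Check: AVC at q = 15 is $63 ≤ P, so revenue covers variable cost.
Profit = P·q − TC = 243·15 − 1469 = $2176.

Produce at q = 15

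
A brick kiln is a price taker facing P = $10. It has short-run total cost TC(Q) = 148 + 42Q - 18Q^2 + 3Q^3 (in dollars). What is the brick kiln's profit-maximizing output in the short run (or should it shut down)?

From TC, MC = TC'(Q) = 42 - 36Q + 9Q^2 and AVC = VC/Q = 42 - 18Q + 3Q^2.
AVC hits its minimum where MC = AVC, at Q = 3, giving min AVC = 42 - 18·3 + 3·3^2 = $15.
P = $10 lies below min AVC = $15; no output level covers variable cost.
Shutting down limits the loss to fixed cost, $148.

Shut down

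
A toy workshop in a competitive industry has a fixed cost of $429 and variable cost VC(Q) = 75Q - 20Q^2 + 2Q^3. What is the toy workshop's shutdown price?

The firm shuts down when price falls below the minimum of average variable cost. AVC = VC/Q = 75 - 20Q + 2Q^2.
At the minimum of AVC, MC = AVC. MC = 75 - 40Q + 6Q^2; setting MC = AVC gives 4Q^2 - 20Q = 0, so Q = 5. min AVC = 25.
So the shutdown price is $25.

$25 per unit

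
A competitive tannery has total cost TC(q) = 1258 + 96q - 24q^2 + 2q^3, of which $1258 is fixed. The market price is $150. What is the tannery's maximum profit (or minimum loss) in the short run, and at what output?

Profit = -$286 at q = 9

AVC = 96 - 24q + 2q^2 has its minimum $24 at q = 6; price $150 clears that bar, so the firm operates.
With MC = 96 - 48q + 6q^2, P = MC on the upward-sloping part at q* = 9.
TR = 150·9 = 1350. TC = 1258 + 378 = 1636. Profit = 1350 − 1636 = -$286.
By producing, the firm covers all variable cost plus $972 of fixed cost; shutting down would lose the full $1258.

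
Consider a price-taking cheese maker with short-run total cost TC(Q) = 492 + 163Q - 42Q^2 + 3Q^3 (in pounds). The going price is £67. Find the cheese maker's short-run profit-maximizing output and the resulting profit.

AVC = 163 - 42Q + 3Q^2 has its minimum £16 at Q = 7; price £67 clears that bar, so the firm operates.
With MC = 163 - 84Q + 9Q^2, P = MC on the upward-sloping part at Q* = 8.
TR = 67·8 = 536. TC = 492 + 152 = 644. Profit = 536 − 644 = -£108.
By producing, the firm covers all variable cost plus £384 of fixed cost; shutting down would lose the full £492.

Profit = -£108 at Q = 8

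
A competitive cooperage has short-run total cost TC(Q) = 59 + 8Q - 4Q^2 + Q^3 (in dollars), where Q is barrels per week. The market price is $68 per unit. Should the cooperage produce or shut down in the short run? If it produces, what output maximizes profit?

Produce at Q = 6

Variable cost is VC = 8Q - 4Q^2 + Q^3, so AVC = VC/Q = 8 - 4Q + Q^2 and MC = dTC/dQ = 8 - 8Q + 3Q^2.
The AVC parabola has its vertex at Q = 4/2 = 2, where AVC = 8 - 4·2 + 2^2 = $4.
Because $68 ≥ $4, revenue can cover variable cost; the firm operates.
P = MC gives -60 - 8Q + 3Q^2 = 0, with roots -10/3 and 6. Take the larger (rising MC): Q* = 6.
Check: AVC at Q = 6 is $20 ≤ P, so revenue covers variable cost.
Profit = P·Q − TC = 68·6 − 179 = $229.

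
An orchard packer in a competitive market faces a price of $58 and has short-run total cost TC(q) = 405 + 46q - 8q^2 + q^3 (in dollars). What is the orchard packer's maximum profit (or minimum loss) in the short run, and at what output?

AVC = 46 - 8q + q^2; min AVC = $30 at q = 4. Since P = $58 ≥ min AVC, the firm produces.
MC = 46 - 16q + 3q^2. Setting P = MC and taking the root on the rising branch gives q* = 6.
TR = 58·6 = 348. TC = 405 + 204 = 609. Profit = 348 − 609 = -$261.
By producing, the firm covers all variable cost plus $144 of fixed cost; shutting down would lose the full $405.

Profit = -$261 at q = 6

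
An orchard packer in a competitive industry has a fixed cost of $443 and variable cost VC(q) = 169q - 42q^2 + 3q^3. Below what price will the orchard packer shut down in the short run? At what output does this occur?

Short-run supply begins at min AVC. From VC = 169q - 42q^2 + 3q^3, AVC = 169 - 42q + 3q^2.
dAVC/dq = -42 + 6q = 0 gives q = 7. min AVC = 169 - 42·7 + 3·7^2 = 22.
For P < $22 the firm produces nothing.

$22 per unit, at q = 7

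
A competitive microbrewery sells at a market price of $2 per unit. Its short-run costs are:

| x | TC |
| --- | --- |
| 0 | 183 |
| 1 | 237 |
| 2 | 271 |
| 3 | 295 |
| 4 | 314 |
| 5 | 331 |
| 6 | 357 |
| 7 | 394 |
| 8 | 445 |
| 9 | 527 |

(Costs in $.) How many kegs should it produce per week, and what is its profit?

x = 0 (shut down); profit = -$183

Tabulate TR − TC: x=0: -183; x=1: -235; x=2: -267; x=3: -289; x=4: -306; x=5: -321; x=6: -345; x=7: -380; x=8: -429; x=9: -509.
Profit is highest at x = 0. Equivalently, the lowest AVC in the table is 174/6 ≈ $29 at x = 6, and P = $2 falls below it — price never covers variable cost, so the firm shuts down and loses only its fixed cost.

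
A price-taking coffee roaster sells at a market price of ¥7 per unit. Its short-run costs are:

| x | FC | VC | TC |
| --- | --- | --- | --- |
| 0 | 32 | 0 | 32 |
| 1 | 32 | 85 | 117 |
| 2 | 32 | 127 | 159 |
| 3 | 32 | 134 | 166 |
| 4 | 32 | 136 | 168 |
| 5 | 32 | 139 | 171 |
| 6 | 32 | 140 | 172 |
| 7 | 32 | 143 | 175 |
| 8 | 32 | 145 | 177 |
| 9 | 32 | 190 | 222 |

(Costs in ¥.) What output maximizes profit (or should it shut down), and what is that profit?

Tabulate TR − TC: x=0: -32; x=1: -110; x=2: -145; x=3: -145; x=4: -140; x=5: -136; x=6: -130; x=7: -126; x=8: -121; x=9: -159.
Profit is highest at x = 0. Equivalently, the lowest AVC in the table is 145/8 ≈ ¥18.12 at x = 8, and P = ¥7 falls below it — price never covers variable cost, so the firm shuts down and loses only its fixed cost.

x = 0 (shut down); profit = -¥32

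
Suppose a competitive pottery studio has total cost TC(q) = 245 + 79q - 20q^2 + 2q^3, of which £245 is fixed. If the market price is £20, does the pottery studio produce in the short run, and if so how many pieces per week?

From TC, MC = TC'(q) = 79 - 40q + 6q^2 and AVC = VC/q = 79 - 20q + 2q^2.
AVC is minimized where dAVC/dq = -20 + 4q = 0, at q = 5; min AVC = 79 - 20·5 + 2·5^2 = £29.
With P < min AVC (£20 < £29), every unit sold adds to the loss.
Shutting down limits the loss to fixed cost, £245.

Shut down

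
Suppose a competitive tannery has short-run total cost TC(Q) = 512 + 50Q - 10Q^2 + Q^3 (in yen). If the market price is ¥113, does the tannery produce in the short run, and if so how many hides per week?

Produce at Q = 9

From TC, MC = TC'(Q) = 50 - 20Q + 3Q^2 and AVC = VC/Q = 50 - 10Q + Q^2.
AVC is minimized where dAVC/dQ = -10 + 2Q = 0, at Q = 5; min AVC = 50 - 10·5 + 5^2 = ¥25.
Because ¥113 ≥ ¥25, revenue can cover variable cost; the firm operates.
Set P = MC: 113 = 50 - 20Q + 3Q^2 → -63 - 20Q + 3Q^2 = 0. The roots are Q = -7/3 and Q = 9; the profit-maximizing output is on the rising part of MC, so Q* = 9.
Check: AVC at Q = 9 is ¥41 ≤ P, so revenue covers variable cost.
Profit = P·Q − TC = 113·9 − 881 = ¥136.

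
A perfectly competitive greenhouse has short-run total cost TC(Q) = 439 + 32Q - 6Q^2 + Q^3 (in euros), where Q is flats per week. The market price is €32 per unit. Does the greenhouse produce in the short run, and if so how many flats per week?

Produce at Q = 4

Strip out fixed cost: VC = 32Q - 6Q^2 + Q^3. Then AVC = 32 - 6Q + Q^2 and MC = 32 - 12Q + 3Q^2.
The AVC parabola has its vertex at Q = 6/2 = 3, where AVC = 32 - 6·3 + 3^2 = €23.
Since P = €32 ≥ min AVC = €23, price covers variable cost and the firm should produce.
P = MC gives -12Q + 3Q^2 = 0, with roots 0 and 4. Take the larger (rising MC): Q* = 4.
Check: AVC at Q = 4 is €24 ≤ P, so revenue covers variable cost.
Profit = P·Q − TC = 32·4 − 535 = -€407, a loss, but smaller than the €439 fixed cost the firm would lose by shutting down.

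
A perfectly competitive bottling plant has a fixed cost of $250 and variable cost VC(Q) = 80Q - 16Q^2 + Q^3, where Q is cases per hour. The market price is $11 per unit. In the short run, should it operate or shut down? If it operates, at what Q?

Shut down

Strip out fixed cost: VC = 80Q - 16Q^2 + Q^3. Then AVC = 80 - 16Q + Q^2 and MC = 80 - 32Q + 3Q^2.
The AVC parabola has its vertex at Q = 16/2 = 8, where AVC = 80 - 16·8 + 8^2 = $16.
With P < min AVC ($11 < $16), every unit sold adds to the loss.
Shutting down limits the loss to fixed cost, $250.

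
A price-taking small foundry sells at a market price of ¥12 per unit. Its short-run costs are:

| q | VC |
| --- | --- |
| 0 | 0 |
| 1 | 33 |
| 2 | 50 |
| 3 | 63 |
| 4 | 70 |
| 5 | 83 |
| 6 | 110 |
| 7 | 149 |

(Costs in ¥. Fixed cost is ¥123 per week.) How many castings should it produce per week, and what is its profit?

q = 0 (shut down); profit = -¥123

Compute π = P·q − TC at each output: q=0: -123; q=1: -144; q=2: -149; q=3: -150; q=4: -145; q=5: -146; q=6: -161; q=7: -188.
Profit is highest at q = 0. Equivalently, the lowest AVC in the table is 83/5 ≈ ¥16.60 at q = 5, and P = ¥12 falls below it — price never covers variable cost, so the firm shuts down and loses only its fixed cost.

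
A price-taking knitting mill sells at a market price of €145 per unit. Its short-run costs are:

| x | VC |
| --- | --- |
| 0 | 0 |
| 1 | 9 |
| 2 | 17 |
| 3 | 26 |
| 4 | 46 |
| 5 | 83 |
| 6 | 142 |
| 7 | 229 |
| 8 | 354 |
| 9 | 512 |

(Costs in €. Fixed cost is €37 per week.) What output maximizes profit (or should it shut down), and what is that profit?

x = 8; profit = €769

Tabulate TR − TC: x=0: -37; x=1: 99; x=2: 236; x=3: 372; x=4: 497; x=5: 605; x=6: 691; x=7: 749; x=8: 769; x=9: 756.
Profit is maximized at x = 8. AVC there is 354/8 = €44.25 ≤ P, so producing beats shutting down (which would give -€37).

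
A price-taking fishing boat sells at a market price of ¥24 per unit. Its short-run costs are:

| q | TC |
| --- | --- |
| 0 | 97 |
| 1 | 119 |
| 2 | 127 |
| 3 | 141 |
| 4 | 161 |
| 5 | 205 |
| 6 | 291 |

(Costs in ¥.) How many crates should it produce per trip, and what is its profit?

Compute π = P·q − TC at each output: q=0: -97; q=1: -95; q=2: -79; q=3: -69; q=4: -65; q=5: -85; q=6: -147.
Profit is maximized at q = 4. AVC there is 64/4 = ¥16 ≤ P, so producing beats shutting down (which would give -¥97).

q = 4; profit = -¥65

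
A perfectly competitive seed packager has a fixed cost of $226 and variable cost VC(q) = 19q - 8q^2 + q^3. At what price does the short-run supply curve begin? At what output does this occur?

$3 per unit, at q = 4

The firm shuts down when price falls below the minimum of average variable cost. AVC = VC/q = 19 - 8q + q^2.
At the minimum of AVC, MC = AVC. MC = 19 - 16q + 3q^2; setting MC = AVC gives 2q^2 - 8q = 0, so q = 4. min AVC = 3.
So the shutdown price is $3.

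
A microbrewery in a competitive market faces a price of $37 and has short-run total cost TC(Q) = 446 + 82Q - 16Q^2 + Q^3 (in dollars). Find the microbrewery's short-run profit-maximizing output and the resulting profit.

Profit = -$284 at Q = 9

AVC = 82 - 16Q + Q^2; min AVC = $18 at Q = 8. Since P = $37 ≥ min AVC, the firm produces.
MC = 82 - 32Q + 3Q^2. Setting P = MC and taking the root on the rising branch gives Q* = 9.
TR = 37·9 = 333. TC = 446 + 171 = 617. Profit = 333 − 617 = -$284.
That loss of $284 beats the $446 the firm would lose by shutting down; producing recovers $162 of fixed cost.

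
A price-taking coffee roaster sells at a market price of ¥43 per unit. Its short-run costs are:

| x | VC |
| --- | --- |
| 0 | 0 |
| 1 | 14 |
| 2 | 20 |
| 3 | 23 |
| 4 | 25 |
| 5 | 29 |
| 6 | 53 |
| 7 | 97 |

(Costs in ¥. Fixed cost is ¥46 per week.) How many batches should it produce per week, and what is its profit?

Profit at each row (π = 43x − TC): x=0: -46; x=1: -17; x=2: 20; x=3: 60; x=4: 101; x=5: 140; x=6: 159; x=7: 158.
Profit is maximized at x = 6. AVC there is 53/6 = ¥8.83 ≤ P, so producing beats shutting down (which would give -¥46).

x = 6; profit = ¥159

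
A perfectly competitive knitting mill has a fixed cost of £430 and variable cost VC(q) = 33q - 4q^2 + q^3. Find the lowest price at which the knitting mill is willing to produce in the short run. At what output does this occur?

Short-run supply begins at min AVC. From VC = 33q - 4q^2 + q^3, AVC = 33 - 4q + q^2.
dAVC/dq = -4 + 2q = 0 gives q = 2. min AVC = 33 - 4·2 + 2^2 = 29.
So the shutdown price is £29.

£29 per unit, at q = 2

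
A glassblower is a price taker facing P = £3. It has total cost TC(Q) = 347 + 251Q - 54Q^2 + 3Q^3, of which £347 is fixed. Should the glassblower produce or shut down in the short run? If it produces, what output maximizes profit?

Variable cost is VC = 251Q - 54Q^2 + 3Q^3, so AVC = VC/Q = 251 - 54Q + 3Q^2 and MC = dTC/dQ = 251 - 108Q + 9Q^2.
The AVC parabola has its vertex at Q = 54/6 = 9, where AVC = 251 - 54·9 + 3·9^2 = £8.
P = £3 lies below min AVC = £8; no output level covers variable cost.
Shutting down limits the loss to fixed cost, £347.

Shut down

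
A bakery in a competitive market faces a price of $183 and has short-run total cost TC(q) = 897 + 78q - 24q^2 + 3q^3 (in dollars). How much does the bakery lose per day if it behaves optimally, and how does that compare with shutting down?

AVC = 78 - 24q + 3q^2; min AVC = $30 at q = 4. Since P = $183 ≥ min AVC, the firm produces.
MC = 78 - 48q + 9q^2. Setting P = MC and taking the root on the rising branch gives q* = 7.
TR = 183·7 = 1281. TC = 897 + 399 = 1296. Profit = 1281 − 1296 = -$15.
Shutting down would mean losing the fixed cost of $897, so operating at a loss of $15 is better by $882.

Profit = -$15 at q = 7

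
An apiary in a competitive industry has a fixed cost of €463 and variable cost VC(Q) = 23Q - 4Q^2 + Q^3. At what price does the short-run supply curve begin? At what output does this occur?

€19 per unit, at Q = 2

The shutdown price is the minimum of AVC. VC = 23Q - 4Q^2 + Q^3, so AVC = 23 - 4Q + Q^2.
dAVC/dQ = -4 + 2Q = 0 gives Q = 2. min AVC = 23 - 4·2 + 2^2 = 19.
So the shutdown price is €19.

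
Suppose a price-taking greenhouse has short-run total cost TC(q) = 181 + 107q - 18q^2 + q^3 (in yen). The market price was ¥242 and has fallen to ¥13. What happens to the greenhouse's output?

Output falls from 15 to 0 (the firm shuts down)

MC = 107 - 36q + 3q^2; the shutdown threshold is min AVC = ¥26 (at q = 9).
At P = ¥242 ≥ min AVC, set P = MC on the rising branch: q = 15.
At P = ¥13 < min AVC = ¥26, price no longer covers variable cost at any output, so the firm shuts down: q = 0.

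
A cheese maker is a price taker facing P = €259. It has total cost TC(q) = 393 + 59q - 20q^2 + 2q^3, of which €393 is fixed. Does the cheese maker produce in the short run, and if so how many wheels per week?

Variable cost is VC = 59q - 20q^2 + 2q^3, so AVC = VC/q = 59 - 20q + 2q^2 and MC = dTC/dq = 59 - 40q + 6q^2.
AVC is minimized where dAVC/dq = -20 + 4q = 0, at q = 5; min AVC = 59 - 20·5 + 2·5^2 = €9.
Because €259 ≥ €9, revenue can cover variable cost; the firm operates.
Solving P = MC: -200 - 40q + 6q^2 = 0 ⇒ q = -10/3 or 10. On the upward-sloping branch, q* = 10.
Check: AVC at q = 10 is €59 ≤ P, so revenue covers variable cost.
Profit = P·q − TC = 259·10 − 983 = €1607.

Produce at q = 10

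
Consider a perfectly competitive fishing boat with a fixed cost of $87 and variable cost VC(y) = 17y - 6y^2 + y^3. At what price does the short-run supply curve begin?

Short-run supply begins at min AVC. From VC = 17y - 6y^2 + y^3, AVC = 17 - 6y + y^2.
dAVC/dy = -6 + 2y = 0 gives y = 3. min AVC = 17 - 6·3 + 3^2 = 8.
The firm shuts down for any P below $8.

$8 per unit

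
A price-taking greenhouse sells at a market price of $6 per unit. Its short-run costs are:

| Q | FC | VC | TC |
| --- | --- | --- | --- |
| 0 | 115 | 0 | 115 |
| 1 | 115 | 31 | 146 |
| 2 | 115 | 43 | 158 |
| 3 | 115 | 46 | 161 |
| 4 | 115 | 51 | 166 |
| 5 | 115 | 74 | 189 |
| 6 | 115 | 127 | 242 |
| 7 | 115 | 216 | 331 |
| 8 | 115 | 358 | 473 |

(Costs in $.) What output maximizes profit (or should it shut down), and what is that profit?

Compute π = P·Q − TC at each output: Q=0: -115; Q=1: -140; Q=2: -146; Q=3: -143; Q=4: -142; Q=5: -159; Q=6: -206; Q=7: -289; Q=8: -425.
Profit is highest at Q = 0. Equivalently, the lowest AVC in the table is 51/4 ≈ $12.75 at Q = 4, and P = $6 falls below it — price never covers variable cost, so the firm shuts down and loses only its fixed cost.

Q = 0 (shut down); profit = -$115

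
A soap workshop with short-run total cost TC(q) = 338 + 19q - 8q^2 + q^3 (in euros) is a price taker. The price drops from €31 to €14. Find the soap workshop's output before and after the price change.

Output falls from 6 to 5

MC = 19 - 16q + 3q^2; the shutdown threshold is min AVC = €3 (at q = 4).
With P = €31 above the shutdown price, P = MC gives q = 6.
At P = €14 ≥ min AVC, set P = MC: q = 5. The firm stays open but cuts output.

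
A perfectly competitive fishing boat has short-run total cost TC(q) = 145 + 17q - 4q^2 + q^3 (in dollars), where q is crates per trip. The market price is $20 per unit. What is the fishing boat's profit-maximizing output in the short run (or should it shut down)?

Variable cost is VC = 17q - 4q^2 + q^3, so AVC = VC/q = 17 - 4q + q^2 and MC = dTC/dq = 17 - 8q + 3q^2.
AVC is minimized where dAVC/dq = -4 + 2q = 0, at q = 2; min AVC = 17 - 4·2 + 2^2 = $13.
P = $20 exceeds min AVC = $13, so the firm stays open.
P = MC gives -3 - 8q + 3q^2 = 0, with roots -1/3 and 3. Take the larger (rising MC): q* = 3.
Check: AVC at q = 3 is $14 ≤ P, so revenue covers variable cost.
Profit = P·q − TC = 20·3 − 187 = -$127, a loss, but smaller than the $145 fixed cost the firm would lose by shutting down.

Produce at q = 3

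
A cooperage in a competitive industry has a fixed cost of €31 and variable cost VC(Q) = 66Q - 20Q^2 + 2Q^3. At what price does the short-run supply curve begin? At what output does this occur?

€16 per unit, at Q = 5

Short-run supply begins at min AVC. From VC = 66Q - 20Q^2 + 2Q^3, AVC = 66 - 20Q + 2Q^2.
dAVC/dQ = -20 + 4Q = 0 gives Q = 5. min AVC = 66 - 20·5 + 2·5^2 = 16.
For P < €16 the firm produces nothing.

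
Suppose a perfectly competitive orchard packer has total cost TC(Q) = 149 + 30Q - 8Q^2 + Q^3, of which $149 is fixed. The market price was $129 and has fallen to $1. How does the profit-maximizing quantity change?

AVC = 30 - 8Q + Q^2, minimized at Q = 4 where min AVC = $14. MC = 30 - 16Q + 3Q^2.
At P = $129 ≥ min AVC, set P = MC on the rising branch: Q = 9.
At P = $1 < min AVC = $14, price no longer covers variable cost at any output, so the firm shuts down: Q = 0.

Output falls from 9 to 0 (the firm shuts down)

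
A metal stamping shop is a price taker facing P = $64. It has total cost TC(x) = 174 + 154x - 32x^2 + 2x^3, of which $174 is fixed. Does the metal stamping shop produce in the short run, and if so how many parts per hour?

From TC, MC = TC'(x) = 154 - 64x + 6x^2 and AVC = VC/x = 154 - 32x + 2x^2.
The AVC parabola has its vertex at x = 32/4 = 8, where AVC = 154 - 32·8 + 2·8^2 = $26.
Because $64 ≥ $26, revenue can cover variable cost; the firm operates.
Solving P = MC: 90 - 64x + 6x^2 = 0 ⇒ x = 5/3 or 9. On the upward-sloping branch, x* = 9.
Check: AVC at x = 9 is $28 ≤ P, so revenue covers variable cost.
Profit = P·x − TC = 64·9 − 426 = $150.

Produce at x = 9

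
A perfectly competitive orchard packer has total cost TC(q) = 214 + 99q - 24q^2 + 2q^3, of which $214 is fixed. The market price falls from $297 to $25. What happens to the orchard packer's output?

AVC = 99 - 24q + 2q^2, minimized at q = 6 where min AVC = $27. MC = 99 - 48q + 6q^2.
With P = $297 above the shutdown price, P = MC gives q = 11.
At P = $25 < min AVC = $27, price no longer covers variable cost at any output, so the firm shuts down: q = 0.

Output falls from 11 to 0 (the firm shuts down)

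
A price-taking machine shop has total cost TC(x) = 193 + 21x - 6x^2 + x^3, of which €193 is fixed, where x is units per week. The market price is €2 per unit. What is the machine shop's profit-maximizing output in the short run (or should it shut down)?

Shut down

Variable cost is VC = 21x - 6x^2 + x^3, so AVC = VC/x = 21 - 6x + x^2 and MC = dTC/dx = 21 - 12x + 3x^2.
AVC hits its minimum where MC = AVC, at x = 3, giving min AVC = 21 - 6·3 + 3^2 = €12.
P = €2 lies below min AVC = €12; no output level covers variable cost.
The firm minimizes its loss by shutting down and losing only its fixed cost of €193.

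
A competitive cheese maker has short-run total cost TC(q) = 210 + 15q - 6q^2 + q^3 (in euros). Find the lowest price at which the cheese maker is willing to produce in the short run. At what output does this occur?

€6 per unit, at q = 3

Short-run supply begins at min AVC. From VC = 15q - 6q^2 + q^3, AVC = 15 - 6q + q^2.
dAVC/dq = -6 + 2q = 0 gives q = 3. min AVC = 15 - 6·3 + 3^2 = 6.
For P < €6 the firm produces nothing.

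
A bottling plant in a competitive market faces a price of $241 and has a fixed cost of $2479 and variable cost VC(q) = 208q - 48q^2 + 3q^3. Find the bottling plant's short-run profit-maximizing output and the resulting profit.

AVC = 208 - 48q + 3q^2 has its minimum $16 at q = 8; price $241 clears that bar, so the firm operates.
MC = 208 - 96q + 9q^2. Setting P = MC and taking the root on the rising branch gives q* = 11.
TR = 241·11 = 2651. TC = 2479 + 473 = 2952. Profit = 2651 − 2952 = -$301.
By producing, the firm covers all variable cost plus $2178 of fixed cost; shutting down would lose the full $2479.

Profit = -$301 at q = 11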